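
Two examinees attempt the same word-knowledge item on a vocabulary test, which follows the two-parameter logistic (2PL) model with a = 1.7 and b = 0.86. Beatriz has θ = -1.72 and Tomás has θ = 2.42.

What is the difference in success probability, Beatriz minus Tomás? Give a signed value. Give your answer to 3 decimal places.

-0.922

P(θ) = 1 / (1 + exp(−a(θ − b)))
P(Beatriz) = 0.0123  [exponent -4.3860]
P(Tomás) = 0.9341  [exponent 2.6520]
Difference = 0.0123 − 0.9341 = -0.9218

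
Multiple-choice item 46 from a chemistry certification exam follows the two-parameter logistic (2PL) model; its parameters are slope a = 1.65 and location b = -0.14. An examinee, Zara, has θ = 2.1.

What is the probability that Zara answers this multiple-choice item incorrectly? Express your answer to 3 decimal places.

P(θ) = 1 / (1 + exp(−a(θ − b)))
Exponent: 1.65 × (2.1 − (-0.14)) = 3.6960
1/(1 + e^{-3.6960}) = 0.9758
P(incorrect) = 1 − 0.9758 = 0.0242

0.024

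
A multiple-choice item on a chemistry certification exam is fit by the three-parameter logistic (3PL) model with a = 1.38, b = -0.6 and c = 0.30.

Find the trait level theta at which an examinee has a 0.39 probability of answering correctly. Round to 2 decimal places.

-1.99

P(theta) = c + (1 − c) · 1 / (1 + exp(−a(theta − b)))
Remove guessing floor: (0.39 − 0.30)/(1 − 0.30) = 0.1286
logit = ln(0.1286/0.8714) = -1.9136
theta = b + logit/(a) = -0.6 + (-1.9136)/1.3800 = -1.9867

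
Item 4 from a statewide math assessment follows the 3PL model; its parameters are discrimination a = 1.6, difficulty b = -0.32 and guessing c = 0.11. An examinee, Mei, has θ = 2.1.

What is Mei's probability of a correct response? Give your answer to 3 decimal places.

0.982

P(θ) = c + (1 − c) · 1 / (1 + exp(−a(θ − b)))
Exponent: 1.6 × (2.1 − (-0.32)) = 3.8720
1/(1 + e^{-3.8720}) = 0.9796
P = 0.11 + 0.89 × 0.9796 = 0.9819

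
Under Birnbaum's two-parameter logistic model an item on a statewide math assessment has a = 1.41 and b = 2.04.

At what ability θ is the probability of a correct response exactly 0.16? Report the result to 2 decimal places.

0.86

P(θ) = 1 / (1 + exp(−a(θ − b)))
logit = ln(0.1600/0.8400) = -1.6582
θ = b + logit/(a) = 2.04 + (-1.6582)/1.4100 = 0.8640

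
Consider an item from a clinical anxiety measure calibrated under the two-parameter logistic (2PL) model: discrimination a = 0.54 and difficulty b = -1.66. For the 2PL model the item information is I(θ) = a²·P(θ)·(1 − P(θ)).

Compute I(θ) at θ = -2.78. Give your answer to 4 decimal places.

0.0666

P = 1/(1+e^{0.6048}) = 0.3532
P(1−P) = 0.3532 × 0.6468 = 0.2285
I = a² × P(1−P) = 0.54² × 0.2285 = 0.06662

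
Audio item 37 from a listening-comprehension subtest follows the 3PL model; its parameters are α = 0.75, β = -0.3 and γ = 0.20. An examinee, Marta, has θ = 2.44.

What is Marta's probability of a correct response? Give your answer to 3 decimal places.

P(θ) = γ + (1 − γ) · 1 / (1 + exp(−α(θ − β)))
Exponent: 0.75 × (2.44 − (-0.3)) = 2.0550
1/(1 + e^{-2.0550}) = 0.8865
P = 0.20 + 0.80 × 0.8865 = 0.9092

0.909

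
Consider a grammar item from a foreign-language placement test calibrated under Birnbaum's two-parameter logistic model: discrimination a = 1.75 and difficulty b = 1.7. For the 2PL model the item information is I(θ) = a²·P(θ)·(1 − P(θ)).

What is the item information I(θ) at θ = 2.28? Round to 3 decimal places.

P = 1/(1+e^{-1.0150}) = 0.7340
P(1−P) = 0.7340 × 0.2660 = 0.1952
I = a² × P(1−P) = 1.75² × 0.1952 = 0.59794

0.598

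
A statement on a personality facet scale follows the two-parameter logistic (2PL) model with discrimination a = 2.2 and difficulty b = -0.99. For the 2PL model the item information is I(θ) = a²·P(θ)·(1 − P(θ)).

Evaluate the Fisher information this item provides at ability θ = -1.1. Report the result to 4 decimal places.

1.1925

P = 1/(1+e^{0.2420}) = 0.4398
P(1−P) = 0.4398 × 0.5602 = 0.2464
I = a² × P(1−P) = 2.2² × 0.2464 = 1.19246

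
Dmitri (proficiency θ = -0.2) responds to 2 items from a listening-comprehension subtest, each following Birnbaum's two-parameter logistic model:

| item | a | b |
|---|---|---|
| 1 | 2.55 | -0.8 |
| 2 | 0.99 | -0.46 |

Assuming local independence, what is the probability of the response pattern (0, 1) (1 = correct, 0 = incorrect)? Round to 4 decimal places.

P(θ) = 1 / (1 + exp(−a(θ − b)))
P_1 = 1/(1+e^{-1.5300}) = 0.8220
P_2 = 1/(1+e^{-0.2574}) = 0.5640
L = (1−P_1) × P_2 = 0.1780 × 0.5640 = 0.10039

0.1004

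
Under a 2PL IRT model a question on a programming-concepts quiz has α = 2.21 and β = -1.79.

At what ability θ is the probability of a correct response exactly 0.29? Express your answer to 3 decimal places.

-2.195

P(θ) = 1 / (1 + exp(−α(θ − β)))
logit = ln(0.2900/0.7100) = -0.8954
θ = β + logit/(α) = -1.79 + (-0.8954)/2.2100 = -2.1952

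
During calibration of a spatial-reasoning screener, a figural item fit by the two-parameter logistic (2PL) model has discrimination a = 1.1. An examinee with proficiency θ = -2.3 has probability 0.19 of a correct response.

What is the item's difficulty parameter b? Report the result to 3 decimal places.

-0.982

P(θ) = 1 / (1 + exp(−a(θ − b)))
logit(0.19) = ln(0.19/0.81) = -1.4500
b = θ − logit/(a) = -2.3 − (-1.4500)/1.1000 = -0.9818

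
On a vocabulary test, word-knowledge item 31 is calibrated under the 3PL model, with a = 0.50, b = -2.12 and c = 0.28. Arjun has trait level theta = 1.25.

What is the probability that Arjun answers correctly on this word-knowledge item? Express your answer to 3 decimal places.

0.887

P(theta) = c + (1 − c) · 1 / (1 + exp(−a(theta − b)))
Exponent: 0.50 × (1.25 − (-2.12)) = 1.6850
1/(1 + e^{-1.6850}) = 0.8436
P = 0.28 + 0.72 × 0.8436 = 0.8874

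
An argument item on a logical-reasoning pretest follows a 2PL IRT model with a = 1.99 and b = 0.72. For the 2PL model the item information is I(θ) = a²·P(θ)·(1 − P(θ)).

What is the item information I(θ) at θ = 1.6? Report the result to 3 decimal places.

P = 1/(1+e^{-1.7512}) = 0.8521
P(1−P) = 0.8521 × 0.1479 = 0.1260
I = a² × P(1−P) = 1.99² × 0.1260 = 0.49906

0.499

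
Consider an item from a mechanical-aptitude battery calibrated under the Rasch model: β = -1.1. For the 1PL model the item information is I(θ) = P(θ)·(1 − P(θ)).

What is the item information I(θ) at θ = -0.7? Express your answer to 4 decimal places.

P = 1/(1+e^{-0.4000}) = 0.5987
P(1−P) = 0.5987 × 0.4013 = 0.2403
I = P(1−P) = 0.24026

0.2403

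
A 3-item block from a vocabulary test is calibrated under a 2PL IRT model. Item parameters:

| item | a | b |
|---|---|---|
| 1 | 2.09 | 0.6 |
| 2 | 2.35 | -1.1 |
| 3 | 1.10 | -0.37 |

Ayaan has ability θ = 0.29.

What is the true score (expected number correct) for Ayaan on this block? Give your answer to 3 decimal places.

P(θ) = 1 / (1 + exp(−a(θ − b)))
P_1 = 1/(1+e^{0.6479}) = 0.3435
P_2 = 1/(1+e^{-3.2665}) = 0.9633
P_3 = 1/(1+e^{-0.7260}) = 0.6739
E[score] = 0.3435 + 0.9633 + 0.6739 = 1.9807

1.981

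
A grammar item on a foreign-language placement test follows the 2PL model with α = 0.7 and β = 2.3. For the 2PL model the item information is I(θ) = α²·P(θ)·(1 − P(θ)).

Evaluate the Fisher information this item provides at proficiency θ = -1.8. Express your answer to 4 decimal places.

0.0249

P = 1/(1+e^{2.8700}) = 0.0537
P(1−P) = 0.0537 × 0.9463 = 0.0508
I = α² × P(1−P) = 0.7² × 0.0508 = 0.02488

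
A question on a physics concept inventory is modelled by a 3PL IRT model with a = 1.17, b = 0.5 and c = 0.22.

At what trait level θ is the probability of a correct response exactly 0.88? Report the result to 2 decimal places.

P(θ) = c + (1 − c) · 1 / (1 + exp(−a(θ − b)))
Remove guessing floor: (0.88 − 0.22)/(1 − 0.22) = 0.8462
logit = ln(0.8462/0.1538) = 1.7047
θ = b + logit/(a) = 0.5 + 1.7047/1.1700 = 1.9570

1.96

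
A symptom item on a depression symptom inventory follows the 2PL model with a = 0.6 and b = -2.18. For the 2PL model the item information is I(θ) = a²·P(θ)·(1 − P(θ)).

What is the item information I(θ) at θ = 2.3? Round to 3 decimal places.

0.021

P = 1/(1+e^{-2.6880}) = 0.9363
P(1−P) = 0.9363 × 0.0637 = 0.0596
I = a² × P(1−P) = 0.6² × 0.0596 = 0.02147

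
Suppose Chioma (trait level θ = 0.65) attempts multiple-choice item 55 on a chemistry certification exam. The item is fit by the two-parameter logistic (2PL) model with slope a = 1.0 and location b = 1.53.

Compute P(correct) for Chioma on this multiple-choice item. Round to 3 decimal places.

P(θ) = 1 / (1 + exp(−a(θ − b)))
Exponent: 1.0 × (0.65 − 1.53) = -0.8800
1/(1 + e^{0.8800}) = 0.2932

0.293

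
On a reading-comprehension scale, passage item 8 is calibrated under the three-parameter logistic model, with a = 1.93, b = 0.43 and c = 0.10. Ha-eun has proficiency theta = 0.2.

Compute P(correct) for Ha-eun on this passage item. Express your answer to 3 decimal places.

0.452

P(theta) = c + (1 − c) · 1 / (1 + exp(−a(theta − b)))
Exponent: 1.93 × (0.2 − 0.43) = -0.4439
1/(1 + e^{0.4439}) = 0.3908
P = 0.10 + 0.90 × 0.3908 = 0.4517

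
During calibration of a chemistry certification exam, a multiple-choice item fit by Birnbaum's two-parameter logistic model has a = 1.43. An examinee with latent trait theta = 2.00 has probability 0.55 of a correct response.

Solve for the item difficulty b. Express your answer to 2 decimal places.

1.86

P(theta) = 1 / (1 + exp(−a(theta − b)))
logit(0.55) = ln(0.55/0.45) = 0.2007
b = theta − logit/(a) = 2.00 − 0.2007/1.4300 = 1.8597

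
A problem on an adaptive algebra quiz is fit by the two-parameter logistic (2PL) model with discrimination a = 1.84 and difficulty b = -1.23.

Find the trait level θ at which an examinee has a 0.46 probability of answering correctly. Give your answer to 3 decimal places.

P(θ) = 1 / (1 + exp(−a(θ − b)))
logit = ln(0.4600/0.5400) = -0.1603
θ = b + logit/(a) = -1.23 + (-0.1603)/1.8400 = -1.3171

-1.317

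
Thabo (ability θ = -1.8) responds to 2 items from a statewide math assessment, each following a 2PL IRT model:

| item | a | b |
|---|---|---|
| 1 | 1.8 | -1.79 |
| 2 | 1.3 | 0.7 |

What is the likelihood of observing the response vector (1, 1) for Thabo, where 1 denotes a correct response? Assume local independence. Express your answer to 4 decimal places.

P(θ) = 1 / (1 + exp(−a(θ − b)))
P_1 = 1/(1+e^{0.0180}) = 0.4955
P_2 = 1/(1+e^{3.2500}) = 0.0373
L = P_1 × P_2 = 0.4955 × 0.0373 = 0.01850

0.0185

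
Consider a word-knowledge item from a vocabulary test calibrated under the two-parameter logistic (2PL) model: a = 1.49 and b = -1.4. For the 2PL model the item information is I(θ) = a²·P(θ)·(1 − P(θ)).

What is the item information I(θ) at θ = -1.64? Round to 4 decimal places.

P = 1/(1+e^{0.3576}) = 0.4115
P(1−P) = 0.4115 × 0.5885 = 0.2422
I = a² × P(1−P) = 1.49² × 0.2422 = 0.53765

0.5377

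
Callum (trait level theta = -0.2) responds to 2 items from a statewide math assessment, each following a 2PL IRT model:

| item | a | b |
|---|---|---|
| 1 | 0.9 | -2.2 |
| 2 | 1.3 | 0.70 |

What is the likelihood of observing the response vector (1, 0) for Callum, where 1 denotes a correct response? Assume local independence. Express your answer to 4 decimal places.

P(theta) = 1 / (1 + exp(−a(theta − b)))
P_1 = 1/(1+e^{-1.8000}) = 0.8581
P_2 = 1/(1+e^{1.1700}) = 0.2369
L = P_1 × (1−P_2) = 0.8581 × 0.7631 = 0.65489

0.6549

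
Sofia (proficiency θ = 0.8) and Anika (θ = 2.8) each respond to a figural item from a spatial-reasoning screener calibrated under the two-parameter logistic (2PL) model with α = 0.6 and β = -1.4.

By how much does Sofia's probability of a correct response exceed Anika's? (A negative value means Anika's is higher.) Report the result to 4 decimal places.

-0.1364

P(θ) = 1 / (1 + exp(−α(θ − β)))
P(Sofia) = 0.7892  [exponent 1.3200]
P(Anika) = 0.9255  [exponent 2.5200]
Difference = 0.7892 − 0.9255 = -0.1364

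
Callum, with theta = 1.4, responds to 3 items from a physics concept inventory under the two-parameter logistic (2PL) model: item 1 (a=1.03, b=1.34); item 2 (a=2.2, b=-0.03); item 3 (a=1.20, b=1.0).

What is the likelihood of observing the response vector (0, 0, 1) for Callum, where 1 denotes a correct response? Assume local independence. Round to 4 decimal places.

0.0123

P(theta) = 1 / (1 + exp(−a(theta − b)))
P_1 = 1/(1+e^{-0.0618}) = 0.5154
P_2 = 1/(1+e^{-3.1460}) = 0.9588
P_3 = 1/(1+e^{-0.4800}) = 0.6177
L = (1−P_1) × (1−P_2) × P_3 = 0.4846 × 0.0412 × 0.6177 = 0.01235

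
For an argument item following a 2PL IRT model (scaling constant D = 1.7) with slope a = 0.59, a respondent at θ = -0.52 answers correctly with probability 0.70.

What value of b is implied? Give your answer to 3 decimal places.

-1.365

P(θ) = 1 / (1 + exp(−D·a(θ − b)))
logit(0.70) = ln(0.70/0.30) = 0.8473
b = θ − logit/(1.7·a) = -0.52 − 0.8473/1.0030 = -1.3648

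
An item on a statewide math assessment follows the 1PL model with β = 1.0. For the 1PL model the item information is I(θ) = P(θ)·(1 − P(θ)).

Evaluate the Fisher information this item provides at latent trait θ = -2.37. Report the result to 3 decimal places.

P = 1/(1+e^{3.3700}) = 0.0332
P(1−P) = 0.0332 × 0.9668 = 0.0321
I = P(1−P) = 0.03214

0.032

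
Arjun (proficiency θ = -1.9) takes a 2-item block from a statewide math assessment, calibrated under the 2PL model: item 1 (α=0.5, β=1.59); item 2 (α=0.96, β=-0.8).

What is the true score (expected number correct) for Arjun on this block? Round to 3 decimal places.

P(θ) = 1 / (1 + exp(−α(θ − β)))
P_1 = 1/(1+e^{1.7450}) = 0.1487
P_2 = 1/(1+e^{1.0560}) = 0.2581
E[score] = 0.1487 + 0.2581 = 0.4068

0.407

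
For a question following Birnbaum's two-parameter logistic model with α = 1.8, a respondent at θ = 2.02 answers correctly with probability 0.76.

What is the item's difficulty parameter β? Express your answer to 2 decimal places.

1.38

P(θ) = 1 / (1 + exp(−α(θ − β)))
logit(0.76) = ln(0.76/0.24) = 1.1527
β = θ − logit/(α) = 2.02 − 1.1527/1.8000 = 1.3796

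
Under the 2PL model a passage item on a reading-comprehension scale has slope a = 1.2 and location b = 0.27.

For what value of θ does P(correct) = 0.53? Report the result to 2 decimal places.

0.37

P(θ) = 1 / (1 + exp(−a(θ − b)))
logit = ln(0.5300/0.4700) = 0.1201
θ = b + logit/(a) = 0.27 + 0.1201/1.2000 = 0.3701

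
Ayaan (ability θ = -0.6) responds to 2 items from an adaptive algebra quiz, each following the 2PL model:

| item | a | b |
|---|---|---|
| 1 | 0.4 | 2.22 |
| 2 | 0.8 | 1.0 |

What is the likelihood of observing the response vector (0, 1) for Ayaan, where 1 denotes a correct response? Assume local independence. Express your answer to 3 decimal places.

0.164

P(θ) = 1 / (1 + exp(−a(θ − b)))
P_1 = 1/(1+e^{1.1280}) = 0.2445
P_2 = 1/(1+e^{1.2800}) = 0.2176
L = (1−P_1) × P_2 = 0.7555 × 0.2176 = 0.16435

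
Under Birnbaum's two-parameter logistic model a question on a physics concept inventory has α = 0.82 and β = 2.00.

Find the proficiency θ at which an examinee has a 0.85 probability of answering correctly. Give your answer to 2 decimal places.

4.12

P(θ) = 1 / (1 + exp(−α(θ − β)))
logit = ln(0.8500/0.1500) = 1.7346
θ = β + logit/(α) = 2.00 + 1.7346/0.8200 = 4.1154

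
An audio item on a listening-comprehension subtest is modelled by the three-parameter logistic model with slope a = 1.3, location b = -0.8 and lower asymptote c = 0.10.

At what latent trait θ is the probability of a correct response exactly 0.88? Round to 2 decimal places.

0.64

P(θ) = c + (1 − c) · 1 / (1 + exp(−a(θ − b)))
Remove guessing floor: (0.88 − 0.10)/(1 − 0.10) = 0.8667
logit = ln(0.8667/0.1333) = 1.8718
θ = b + logit/(a) = -0.8 + 1.8718/1.3000 = 0.6398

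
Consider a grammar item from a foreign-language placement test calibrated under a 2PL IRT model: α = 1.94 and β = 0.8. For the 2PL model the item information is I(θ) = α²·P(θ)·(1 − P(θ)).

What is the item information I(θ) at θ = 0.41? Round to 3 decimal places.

P = 1/(1+e^{0.7566}) = 0.3194
P(1−P) = 0.3194 × 0.6806 = 0.2174
I = α² × P(1−P) = 1.94² × 0.2174 = 0.81812

0.818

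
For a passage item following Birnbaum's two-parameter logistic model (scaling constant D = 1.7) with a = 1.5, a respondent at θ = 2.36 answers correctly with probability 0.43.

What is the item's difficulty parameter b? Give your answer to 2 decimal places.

P(θ) = 1 / (1 + exp(−D·a(θ − b)))
logit(0.43) = ln(0.43/0.57) = -0.2819
b = θ − logit/(1.7·a) = 2.36 − (-0.2819)/2.5500 = 2.4705

2.47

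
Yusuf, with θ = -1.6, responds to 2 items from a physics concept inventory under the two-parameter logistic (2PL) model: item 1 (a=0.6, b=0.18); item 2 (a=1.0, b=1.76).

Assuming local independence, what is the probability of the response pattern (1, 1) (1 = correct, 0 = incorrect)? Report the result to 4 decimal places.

0.0086

P(θ) = 1 / (1 + exp(−a(θ − b)))
P_1 = 1/(1+e^{1.0680}) = 0.2558
P_2 = 1/(1+e^{3.3600}) = 0.0336
L = P_1 × P_2 = 0.2558 × 0.0336 = 0.00859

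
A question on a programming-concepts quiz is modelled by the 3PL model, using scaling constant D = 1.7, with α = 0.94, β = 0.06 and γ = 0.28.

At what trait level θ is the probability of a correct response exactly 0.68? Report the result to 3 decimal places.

P(θ) = γ + (1 − γ) · 1 / (1 + exp(−D·α(θ − β)))
Remove guessing floor: (0.68 − 0.28)/(1 − 0.28) = 0.5556
logit = ln(0.5556/0.4444) = 0.2231
θ = β + logit/(1.7·α) = 0.06 + 0.2231/1.5980 = 0.1996

0.200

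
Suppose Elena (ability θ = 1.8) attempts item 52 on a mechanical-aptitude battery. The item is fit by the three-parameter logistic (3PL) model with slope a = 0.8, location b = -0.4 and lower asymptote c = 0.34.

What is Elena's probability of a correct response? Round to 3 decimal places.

0.903

P(θ) = c + (1 − c) · 1 / (1 + exp(−a(θ − b)))
Exponent: 0.8 × (1.8 − (-0.4)) = 1.7600
1/(1 + e^{-1.7600}) = 0.8532
P = 0.34 + 0.66 × 0.8532 = 0.9031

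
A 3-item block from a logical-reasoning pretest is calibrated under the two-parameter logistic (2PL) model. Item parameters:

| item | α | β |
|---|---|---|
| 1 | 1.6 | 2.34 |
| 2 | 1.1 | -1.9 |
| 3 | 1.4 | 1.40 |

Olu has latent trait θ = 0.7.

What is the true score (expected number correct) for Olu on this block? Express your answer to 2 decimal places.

P(θ) = 1 / (1 + exp(−α(θ − β)))
P_1 = 1/(1+e^{2.6240}) = 0.0676
P_2 = 1/(1+e^{-2.8600}) = 0.9458
P_3 = 1/(1+e^{0.9800}) = 0.2729
E[score] = 0.0676 + 0.9458 + 0.2729 = 1.2863

1.29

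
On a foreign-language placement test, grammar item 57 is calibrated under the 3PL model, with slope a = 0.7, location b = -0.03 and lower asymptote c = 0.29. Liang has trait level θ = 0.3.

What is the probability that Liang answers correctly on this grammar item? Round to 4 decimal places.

0.6858

P(θ) = c + (1 − c) · 1 / (1 + exp(−a(θ − b)))
Exponent: 0.7 × (0.3 − (-0.03)) = 0.2310
1/(1 + e^{-0.2310}) = 0.5575
P = 0.29 + 0.71 × 0.5575 = 0.6858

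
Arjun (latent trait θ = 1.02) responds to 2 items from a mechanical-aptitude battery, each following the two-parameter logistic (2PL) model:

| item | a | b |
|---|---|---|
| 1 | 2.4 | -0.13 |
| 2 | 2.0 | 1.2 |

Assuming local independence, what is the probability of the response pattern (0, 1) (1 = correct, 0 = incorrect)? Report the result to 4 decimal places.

P(θ) = 1 / (1 + exp(−a(θ − b)))
P_1 = 1/(1+e^{-2.7600}) = 0.9405
P_2 = 1/(1+e^{0.3600}) = 0.4110
L = (1−P_1) × P_2 = 0.0595 × 0.4110 = 0.02446

0.0245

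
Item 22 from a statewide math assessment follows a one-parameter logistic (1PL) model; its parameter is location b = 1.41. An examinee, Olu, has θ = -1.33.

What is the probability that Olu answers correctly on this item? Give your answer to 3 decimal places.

P(θ) = 1 / (1 + exp(−(θ − b)))
Exponent: (-1.33 − 1.41) = -2.7400
1/(1 + e^{2.7400}) = 0.0607
P = 0.0607

0.061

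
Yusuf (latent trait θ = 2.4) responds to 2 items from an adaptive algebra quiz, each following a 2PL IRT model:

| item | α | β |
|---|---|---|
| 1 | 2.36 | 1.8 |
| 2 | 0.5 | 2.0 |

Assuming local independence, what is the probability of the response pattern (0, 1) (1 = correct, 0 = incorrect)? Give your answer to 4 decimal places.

P(θ) = 1 / (1 + exp(−α(θ − β)))
P_1 = 1/(1+e^{-1.4160}) = 0.8047
P_2 = 1/(1+e^{-0.2000}) = 0.5498
L = (1−P_1) × P_2 = 0.1953 × 0.5498 = 0.10738

0.1074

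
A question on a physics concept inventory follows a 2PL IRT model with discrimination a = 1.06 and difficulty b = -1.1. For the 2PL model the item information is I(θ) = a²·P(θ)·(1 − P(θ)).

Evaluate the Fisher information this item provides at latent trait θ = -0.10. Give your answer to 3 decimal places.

0.215

P = 1/(1+e^{-1.0600}) = 0.7427
P(1−P) = 0.7427 × 0.2573 = 0.1911
I = a² × P(1−P) = 1.06² × 0.1911 = 0.21472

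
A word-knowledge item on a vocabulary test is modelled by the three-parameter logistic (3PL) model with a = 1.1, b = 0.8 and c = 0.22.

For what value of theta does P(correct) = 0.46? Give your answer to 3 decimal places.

P(theta) = c + (1 − c) · 1 / (1 + exp(−a(theta − b)))
Remove guessing floor: (0.46 − 0.22)/(1 − 0.22) = 0.3077
logit = ln(0.3077/0.6923) = -0.8109
theta = b + logit/(a) = 0.8 + (-0.8109)/1.1000 = 0.0628

0.063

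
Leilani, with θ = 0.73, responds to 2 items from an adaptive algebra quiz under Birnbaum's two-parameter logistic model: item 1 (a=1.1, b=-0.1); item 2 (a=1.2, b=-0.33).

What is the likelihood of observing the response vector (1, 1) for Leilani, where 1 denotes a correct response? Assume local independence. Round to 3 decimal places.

0.557

P(θ) = 1 / (1 + exp(−a(θ − b)))
P_1 = 1/(1+e^{-0.9130}) = 0.7136
P_2 = 1/(1+e^{-1.2720}) = 0.7811
L = P_1 × P_2 = 0.7136 × 0.7811 = 0.55739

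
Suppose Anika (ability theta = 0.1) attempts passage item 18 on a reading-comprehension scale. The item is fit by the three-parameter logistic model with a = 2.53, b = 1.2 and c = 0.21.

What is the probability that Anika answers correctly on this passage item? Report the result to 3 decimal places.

P(theta) = c + (1 − c) · 1 / (1 + exp(−a(theta − b)))
Exponent: 2.53 × (0.1 − 1.2) = -2.7830
1/(1 + e^{2.7830}) = 0.0582
P = 0.21 + 0.79 × 0.0582 = 0.2560

0.256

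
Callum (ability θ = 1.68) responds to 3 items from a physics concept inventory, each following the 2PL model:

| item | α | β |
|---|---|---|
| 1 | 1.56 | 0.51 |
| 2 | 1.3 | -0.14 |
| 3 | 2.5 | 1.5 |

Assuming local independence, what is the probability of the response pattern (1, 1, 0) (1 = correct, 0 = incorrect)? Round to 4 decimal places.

P(θ) = 1 / (1 + exp(−α(θ − β)))
P_1 = 1/(1+e^{-1.8252}) = 0.8612
P_2 = 1/(1+e^{-2.3660}) = 0.9142
P_3 = 1/(1+e^{-0.4500}) = 0.6106
L = P_1 × P_2 × (1−P_3) = 0.8612 × 0.9142 × 0.3894 = 0.30654

0.3065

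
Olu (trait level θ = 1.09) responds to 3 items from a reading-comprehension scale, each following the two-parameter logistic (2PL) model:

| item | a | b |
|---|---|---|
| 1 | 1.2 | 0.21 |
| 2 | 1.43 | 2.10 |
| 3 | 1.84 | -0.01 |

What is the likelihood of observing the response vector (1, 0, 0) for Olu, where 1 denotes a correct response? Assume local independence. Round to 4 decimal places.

P(θ) = 1 / (1 + exp(−a(θ − b)))
P_1 = 1/(1+e^{-1.0560}) = 0.7419
P_2 = 1/(1+e^{1.4443}) = 0.1909
P_3 = 1/(1+e^{-2.0240}) = 0.8833
L = P_1 × (1−P_2) × (1−P_3) = 0.7419 × 0.8091 × 0.1167 = 0.07006

0.0701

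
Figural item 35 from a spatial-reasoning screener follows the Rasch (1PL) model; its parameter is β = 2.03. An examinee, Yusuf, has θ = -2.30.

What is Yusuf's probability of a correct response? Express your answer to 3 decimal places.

0.013

P(θ) = 1 / (1 + exp(−(θ − β)))
Exponent: (-2.30 − 2.03) = -4.3300
1/(1 + e^{4.3300}) = 0.0130
P = 0.0130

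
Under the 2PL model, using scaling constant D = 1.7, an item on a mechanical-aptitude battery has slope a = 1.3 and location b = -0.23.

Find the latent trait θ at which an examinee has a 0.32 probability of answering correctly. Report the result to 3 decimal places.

-0.571

P(θ) = 1 / (1 + exp(−D·a(θ − b)))
logit = ln(0.3200/0.6800) = -0.7538
θ = b + logit/(1.7·a) = -0.23 + (-0.7538)/2.2100 = -0.5711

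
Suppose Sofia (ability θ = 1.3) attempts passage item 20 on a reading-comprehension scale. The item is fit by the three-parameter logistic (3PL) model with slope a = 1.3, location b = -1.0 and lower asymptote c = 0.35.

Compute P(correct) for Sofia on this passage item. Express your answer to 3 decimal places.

P(θ) = c + (1 − c) · 1 / (1 + exp(−a(θ − b)))
Exponent: 1.3 × (1.3 − (-1.0)) = 2.9900
1/(1 + e^{-2.9900}) = 0.9521
P = 0.35 + 0.65 × 0.9521 = 0.9689

0.969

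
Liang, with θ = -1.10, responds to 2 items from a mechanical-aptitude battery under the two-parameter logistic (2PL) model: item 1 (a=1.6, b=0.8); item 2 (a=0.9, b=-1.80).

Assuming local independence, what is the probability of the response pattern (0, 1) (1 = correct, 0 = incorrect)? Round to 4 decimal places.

P(θ) = 1 / (1 + exp(−a(θ − b)))
P_1 = 1/(1+e^{3.0400}) = 0.0457
P_2 = 1/(1+e^{-0.6300}) = 0.6525
L = (1−P_1) × P_2 = 0.9543 × 0.6525 = 0.62270

0.6227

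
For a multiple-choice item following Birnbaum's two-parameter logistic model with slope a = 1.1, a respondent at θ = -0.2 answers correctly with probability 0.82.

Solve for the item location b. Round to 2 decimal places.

P(θ) = 1 / (1 + exp(−a(θ − b)))
logit(0.82) = ln(0.82/0.18) = 1.5163
b = θ − logit/(a) = -0.2 − 1.5163/1.1000 = -1.5785

-1.58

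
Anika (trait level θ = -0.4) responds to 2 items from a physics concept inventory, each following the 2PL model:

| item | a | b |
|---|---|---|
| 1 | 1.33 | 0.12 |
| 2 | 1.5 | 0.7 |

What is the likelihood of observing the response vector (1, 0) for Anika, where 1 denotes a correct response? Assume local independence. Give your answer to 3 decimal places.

0.280

P(θ) = 1 / (1 + exp(−a(θ − b)))
P_1 = 1/(1+e^{0.6916}) = 0.3337
P_2 = 1/(1+e^{1.6500}) = 0.1611
L = P_1 × (1−P_2) = 0.3337 × 0.8389 = 0.27992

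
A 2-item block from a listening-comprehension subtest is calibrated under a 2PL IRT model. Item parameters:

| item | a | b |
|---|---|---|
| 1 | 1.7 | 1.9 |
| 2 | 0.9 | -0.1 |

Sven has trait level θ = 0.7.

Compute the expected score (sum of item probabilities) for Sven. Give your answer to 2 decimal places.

P(θ) = 1 / (1 + exp(−a(θ − b)))
P_1 = 1/(1+e^{2.0400}) = 0.1151
P_2 = 1/(1+e^{-0.7200}) = 0.6726
E[score] = 0.1151 + 0.6726 = 0.7877

0.79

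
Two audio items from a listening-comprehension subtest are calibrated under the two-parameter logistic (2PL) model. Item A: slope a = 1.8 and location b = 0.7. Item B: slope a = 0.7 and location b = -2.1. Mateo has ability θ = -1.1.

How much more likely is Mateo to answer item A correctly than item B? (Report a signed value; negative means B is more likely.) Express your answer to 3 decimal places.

P(θ) = 1 / (1 + exp(−a(θ − b)))
P_A = 0.0377
P_B = 0.6682
P_A − P_B = -0.6305

-0.630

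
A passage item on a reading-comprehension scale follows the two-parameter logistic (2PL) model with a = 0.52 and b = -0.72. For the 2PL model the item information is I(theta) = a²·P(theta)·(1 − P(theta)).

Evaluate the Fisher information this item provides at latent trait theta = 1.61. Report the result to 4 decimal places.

P = 1/(1+e^{-1.2116}) = 0.7706
P(1−P) = 0.7706 × 0.2294 = 0.1768
I = a² × P(1−P) = 0.52² × 0.1768 = 0.04780

0.0478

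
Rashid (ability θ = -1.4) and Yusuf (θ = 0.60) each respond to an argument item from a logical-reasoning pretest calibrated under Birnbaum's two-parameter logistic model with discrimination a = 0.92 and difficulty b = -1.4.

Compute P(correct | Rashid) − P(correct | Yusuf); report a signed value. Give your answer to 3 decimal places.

-0.363

P(θ) = 1 / (1 + exp(−a(θ − b)))
P(Rashid) = 0.5000  [exponent 0.0000]
P(Yusuf) = 0.8629  [exponent 1.8400]
Difference = 0.5000 − 0.8629 = -0.3629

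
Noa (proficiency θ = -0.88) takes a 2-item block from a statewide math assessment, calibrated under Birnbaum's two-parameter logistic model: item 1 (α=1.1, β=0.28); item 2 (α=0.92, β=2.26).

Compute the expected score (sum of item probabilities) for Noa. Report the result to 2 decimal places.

P(θ) = 1 / (1 + exp(−α(θ − β)))
P_1 = 1/(1+e^{1.2760}) = 0.2182
P_2 = 1/(1+e^{2.8888}) = 0.0527
E[score] = 0.2182 + 0.0527 = 0.2709

0.27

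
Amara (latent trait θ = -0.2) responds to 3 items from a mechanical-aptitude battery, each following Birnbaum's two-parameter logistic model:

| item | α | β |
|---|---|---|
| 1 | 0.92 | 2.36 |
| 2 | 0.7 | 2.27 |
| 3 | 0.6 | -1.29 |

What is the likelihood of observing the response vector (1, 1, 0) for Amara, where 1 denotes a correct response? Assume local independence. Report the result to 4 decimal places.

0.0045

P(θ) = 1 / (1 + exp(−α(θ − β)))
P_1 = 1/(1+e^{2.3552}) = 0.0867
P_2 = 1/(1+e^{1.7290}) = 0.1507
P_3 = 1/(1+e^{-0.6540}) = 0.6579
L = P_1 × P_2 × (1−P_3) = 0.0867 × 0.1507 × 0.3421 = 0.00447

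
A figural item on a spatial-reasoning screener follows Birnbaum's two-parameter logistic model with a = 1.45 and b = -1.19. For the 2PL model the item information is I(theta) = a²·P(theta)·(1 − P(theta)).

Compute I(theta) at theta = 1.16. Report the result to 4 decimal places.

P = 1/(1+e^{-3.4075}) = 0.9679
P(1−P) = 0.9679 × 0.0321 = 0.0310
I = a² × P(1−P) = 1.45² × 0.0310 = 0.06525

0.0652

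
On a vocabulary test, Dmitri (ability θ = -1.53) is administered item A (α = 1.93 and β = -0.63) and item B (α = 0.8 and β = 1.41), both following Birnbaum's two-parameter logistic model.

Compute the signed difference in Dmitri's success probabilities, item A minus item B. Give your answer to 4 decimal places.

0.0628

P(θ) = 1 / (1 + exp(−α(θ − β)))
P_A = 0.1497
P_B = 0.0869
P_A − P_B = 0.0628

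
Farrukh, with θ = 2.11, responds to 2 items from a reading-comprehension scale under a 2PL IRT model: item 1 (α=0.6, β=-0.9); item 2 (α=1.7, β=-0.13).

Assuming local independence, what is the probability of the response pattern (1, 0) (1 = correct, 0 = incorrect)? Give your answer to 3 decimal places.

P(θ) = 1 / (1 + exp(−α(θ − β)))
P_1 = 1/(1+e^{-1.8060}) = 0.8589
P_2 = 1/(1+e^{-3.8080}) = 0.9783
L = P_1 × (1−P_2) = 0.8589 × 0.0217 = 0.01865

0.019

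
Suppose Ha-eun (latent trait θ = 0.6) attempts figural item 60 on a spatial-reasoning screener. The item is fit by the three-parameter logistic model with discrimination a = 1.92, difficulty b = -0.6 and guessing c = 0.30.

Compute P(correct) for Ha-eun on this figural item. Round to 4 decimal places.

P(θ) = c + (1 − c) · 1 / (1 + exp(−a(θ − b)))
Exponent: 1.92 × (0.6 − (-0.6)) = 2.3040
1/(1 + e^{-2.3040}) = 0.9092
P = 0.30 + 0.70 × 0.9092 = 0.9364

0.9364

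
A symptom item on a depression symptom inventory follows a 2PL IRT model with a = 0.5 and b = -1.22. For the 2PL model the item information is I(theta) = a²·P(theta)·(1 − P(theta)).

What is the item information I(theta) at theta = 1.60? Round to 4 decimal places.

0.0394

P = 1/(1+e^{-1.4100}) = 0.8038
P(1−P) = 0.8038 × 0.1962 = 0.1577
I = a² × P(1−P) = 0.5² × 0.1577 = 0.03943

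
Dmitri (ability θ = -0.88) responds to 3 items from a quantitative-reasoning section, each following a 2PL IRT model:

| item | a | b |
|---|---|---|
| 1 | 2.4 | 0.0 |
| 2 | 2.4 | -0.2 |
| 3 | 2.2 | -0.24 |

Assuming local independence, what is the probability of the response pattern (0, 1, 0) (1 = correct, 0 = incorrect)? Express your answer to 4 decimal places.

P(θ) = 1 / (1 + exp(−a(θ − b)))
P_1 = 1/(1+e^{2.1120}) = 0.1079
P_2 = 1/(1+e^{1.6320}) = 0.1636
P_3 = 1/(1+e^{1.4080}) = 0.1965
L = (1−P_1) × P_2 × (1−P_3) = 0.8921 × 0.1636 × 0.8035 = 0.11723

0.1172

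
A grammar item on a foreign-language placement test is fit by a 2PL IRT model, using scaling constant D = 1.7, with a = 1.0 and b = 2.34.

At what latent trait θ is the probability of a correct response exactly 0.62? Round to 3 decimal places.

P(θ) = 1 / (1 + exp(−D·a(θ − b)))
logit = ln(0.6200/0.3800) = 0.4895
θ = b + logit/(1.7·a) = 2.34 + 0.4895/1.7000 = 2.6280

2.628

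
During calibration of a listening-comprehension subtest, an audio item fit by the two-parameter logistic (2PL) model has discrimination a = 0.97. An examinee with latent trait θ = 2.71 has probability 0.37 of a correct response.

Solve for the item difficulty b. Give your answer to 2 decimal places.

P(θ) = 1 / (1 + exp(−a(θ − b)))
logit(0.37) = ln(0.37/0.63) = -0.5322
b = θ − logit/(a) = 2.71 − (-0.5322)/0.9700 = 3.2587

3.26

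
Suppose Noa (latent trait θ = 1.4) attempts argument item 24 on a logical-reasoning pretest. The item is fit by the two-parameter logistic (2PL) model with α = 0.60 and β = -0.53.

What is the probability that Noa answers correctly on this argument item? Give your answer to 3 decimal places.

0.761

P(θ) = 1 / (1 + exp(−α(θ − β)))
Exponent: 0.60 × (1.4 − (-0.53)) = 1.1580
1/(1 + e^{-1.1580}) = 0.7610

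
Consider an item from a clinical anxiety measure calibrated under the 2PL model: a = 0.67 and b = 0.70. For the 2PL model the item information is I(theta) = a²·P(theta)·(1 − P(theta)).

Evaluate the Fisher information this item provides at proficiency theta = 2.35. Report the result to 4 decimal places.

0.0839

P = 1/(1+e^{-1.1055}) = 0.7513
P(1−P) = 0.7513 × 0.2487 = 0.1869
I = a² × P(1−P) = 0.67² × 0.1869 = 0.08388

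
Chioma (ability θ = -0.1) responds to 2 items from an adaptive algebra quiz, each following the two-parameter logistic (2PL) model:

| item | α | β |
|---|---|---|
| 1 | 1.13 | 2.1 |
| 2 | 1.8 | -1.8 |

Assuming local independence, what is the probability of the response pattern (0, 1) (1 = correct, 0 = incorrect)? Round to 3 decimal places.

P(θ) = 1 / (1 + exp(−α(θ − β)))
P_1 = 1/(1+e^{2.4860}) = 0.0768
P_2 = 1/(1+e^{-3.0600}) = 0.9552
L = (1−P_1) × P_2 = 0.9232 × 0.9552 = 0.88181

0.882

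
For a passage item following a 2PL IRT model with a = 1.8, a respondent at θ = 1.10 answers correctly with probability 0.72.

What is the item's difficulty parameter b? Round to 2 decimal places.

P(θ) = 1 / (1 + exp(−a(θ − b)))
logit(0.72) = ln(0.72/0.28) = 0.9445
b = θ − logit/(a) = 1.10 − 0.9445/1.8000 = 0.5753

0.58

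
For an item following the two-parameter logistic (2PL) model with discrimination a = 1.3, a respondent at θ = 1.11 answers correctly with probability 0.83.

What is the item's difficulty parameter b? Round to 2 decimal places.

P(θ) = 1 / (1 + exp(−a(θ − b)))
logit(0.83) = ln(0.83/0.17) = 1.5856
b = θ − logit/(a) = 1.11 − 1.5856/1.3000 = -0.1097

-0.11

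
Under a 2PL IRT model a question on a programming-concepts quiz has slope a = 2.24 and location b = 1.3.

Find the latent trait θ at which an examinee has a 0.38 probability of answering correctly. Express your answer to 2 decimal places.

P(θ) = 1 / (1 + exp(−a(θ − b)))
logit = ln(0.3800/0.6200) = -0.4895
θ = b + logit/(a) = 1.3 + (-0.4895)/2.2400 = 1.0815

1.08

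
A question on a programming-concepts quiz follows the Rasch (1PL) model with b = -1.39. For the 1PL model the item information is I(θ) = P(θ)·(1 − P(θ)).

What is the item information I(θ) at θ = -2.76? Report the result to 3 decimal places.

0.162

P = 1/(1+e^{1.3700}) = 0.2026
P(1−P) = 0.2026 × 0.7974 = 0.1616
I = P(1−P) = 0.16157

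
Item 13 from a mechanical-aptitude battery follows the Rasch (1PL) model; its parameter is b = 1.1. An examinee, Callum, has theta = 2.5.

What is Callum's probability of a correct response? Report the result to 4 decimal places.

0.8022

P(theta) = 1 / (1 + exp(−(theta − b)))
Exponent: (2.5 − 1.1) = 1.4000
1/(1 + e^{-1.4000}) = 0.8022
P = 0.8022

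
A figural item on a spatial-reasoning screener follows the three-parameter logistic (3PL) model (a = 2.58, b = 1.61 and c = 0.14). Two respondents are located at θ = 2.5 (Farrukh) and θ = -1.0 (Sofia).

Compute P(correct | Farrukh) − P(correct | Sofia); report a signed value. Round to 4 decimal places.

0.7803

P(θ) = c + (1 − c) · 1 / (1 + exp(−a(θ − b)))
P(Farrukh) = 0.9214  [exponent 2.2962]
P(Sofia) = 0.1410  [exponent -6.7338]
Difference = 0.9214 − 0.1410 = 0.7803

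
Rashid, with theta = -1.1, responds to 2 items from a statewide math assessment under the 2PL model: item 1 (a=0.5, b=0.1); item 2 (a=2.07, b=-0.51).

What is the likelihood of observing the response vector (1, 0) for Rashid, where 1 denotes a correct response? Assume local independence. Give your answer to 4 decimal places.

P(theta) = 1 / (1 + exp(−a(theta − b)))
P_1 = 1/(1+e^{0.6000}) = 0.3543
P_2 = 1/(1+e^{1.2213}) = 0.2277
L = P_1 × (1−P_2) = 0.3543 × 0.7723 = 0.27366

0.2737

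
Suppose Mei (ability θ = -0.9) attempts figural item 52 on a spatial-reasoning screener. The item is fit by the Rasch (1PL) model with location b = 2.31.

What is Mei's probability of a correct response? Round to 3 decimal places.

P(θ) = 1 / (1 + exp(−(θ − b)))
Exponent: (-0.9 − 2.31) = -3.2100
1/(1 + e^{3.2100}) = 0.0388
P = 0.0388

0.039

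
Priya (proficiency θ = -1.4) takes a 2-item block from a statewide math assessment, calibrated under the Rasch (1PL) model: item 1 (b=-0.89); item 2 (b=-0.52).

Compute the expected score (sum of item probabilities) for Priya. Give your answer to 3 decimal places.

0.668

P(θ) = 1 / (1 + exp(−(θ − b)))
P_1 = 1/(1+e^{0.5100}) = 0.3752
P_2 = 1/(1+e^{0.8800}) = 0.2932
E[score] = 0.3752 + 0.2932 = 0.6684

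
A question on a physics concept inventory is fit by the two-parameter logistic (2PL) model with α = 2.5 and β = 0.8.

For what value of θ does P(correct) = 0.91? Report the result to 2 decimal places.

1.73

P(θ) = 1 / (1 + exp(−α(θ − β)))
logit = ln(0.9100/0.0900) = 2.3136
θ = β + logit/(α) = 0.8 + 2.3136/2.5000 = 1.7255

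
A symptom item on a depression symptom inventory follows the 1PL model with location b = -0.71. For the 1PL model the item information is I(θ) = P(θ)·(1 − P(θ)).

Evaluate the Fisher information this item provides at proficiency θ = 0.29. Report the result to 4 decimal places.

P = 1/(1+e^{-1.0000}) = 0.7311
P(1−P) = 0.7311 × 0.2689 = 0.1966
I = P(1−P) = 0.19661

0.1966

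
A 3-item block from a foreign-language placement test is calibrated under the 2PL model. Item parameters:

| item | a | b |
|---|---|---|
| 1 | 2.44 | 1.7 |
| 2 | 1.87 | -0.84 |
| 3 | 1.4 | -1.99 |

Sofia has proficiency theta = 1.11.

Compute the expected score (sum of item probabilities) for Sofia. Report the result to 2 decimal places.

2.15

P(theta) = 1 / (1 + exp(−a(theta − b)))
P_1 = 1/(1+e^{1.4396}) = 0.1916
P_2 = 1/(1+e^{-3.6465}) = 0.9746
P_3 = 1/(1+e^{-4.3400}) = 0.9871
E[score] = 0.1916 + 0.9746 + 0.9871 = 2.1533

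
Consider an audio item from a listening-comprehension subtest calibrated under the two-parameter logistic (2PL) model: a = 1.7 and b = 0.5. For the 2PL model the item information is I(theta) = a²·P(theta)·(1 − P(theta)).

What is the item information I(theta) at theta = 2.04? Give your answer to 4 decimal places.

P = 1/(1+e^{-2.6180}) = 0.9320
P(1−P) = 0.9320 × 0.0680 = 0.0634
I = a² × P(1−P) = 1.7² × 0.0634 = 0.18313

0.1831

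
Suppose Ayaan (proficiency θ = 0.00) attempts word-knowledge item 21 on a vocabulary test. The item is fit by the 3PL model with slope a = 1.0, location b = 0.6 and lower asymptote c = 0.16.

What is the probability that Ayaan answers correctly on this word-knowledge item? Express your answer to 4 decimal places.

P(θ) = c + (1 − c) · 1 / (1 + exp(−a(θ − b)))
Exponent: 1.0 × (0.00 − 0.6) = -0.6000
1/(1 + e^{0.6000}) = 0.3543
P = 0.16 + 0.84 × 0.3543 = 0.4576

0.4576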